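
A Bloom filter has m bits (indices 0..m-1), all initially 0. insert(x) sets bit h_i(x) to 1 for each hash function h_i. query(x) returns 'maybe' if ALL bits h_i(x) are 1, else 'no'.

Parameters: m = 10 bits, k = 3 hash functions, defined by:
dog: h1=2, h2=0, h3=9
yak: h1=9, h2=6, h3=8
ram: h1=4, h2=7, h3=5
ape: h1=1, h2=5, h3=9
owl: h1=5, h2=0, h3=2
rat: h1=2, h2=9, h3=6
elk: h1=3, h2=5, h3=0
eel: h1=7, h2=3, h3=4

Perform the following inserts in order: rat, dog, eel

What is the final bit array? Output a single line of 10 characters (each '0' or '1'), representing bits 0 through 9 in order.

Answer: 1011101101

Derivation:
Start: bits=0000000000
After insert 'rat': sets bits 2 6 9 -> bits=0010001001
After insert 'dog': sets bits 0 2 9 -> bits=1010001001
After insert 'eel': sets bits 3 4 7 -> bits=1011101101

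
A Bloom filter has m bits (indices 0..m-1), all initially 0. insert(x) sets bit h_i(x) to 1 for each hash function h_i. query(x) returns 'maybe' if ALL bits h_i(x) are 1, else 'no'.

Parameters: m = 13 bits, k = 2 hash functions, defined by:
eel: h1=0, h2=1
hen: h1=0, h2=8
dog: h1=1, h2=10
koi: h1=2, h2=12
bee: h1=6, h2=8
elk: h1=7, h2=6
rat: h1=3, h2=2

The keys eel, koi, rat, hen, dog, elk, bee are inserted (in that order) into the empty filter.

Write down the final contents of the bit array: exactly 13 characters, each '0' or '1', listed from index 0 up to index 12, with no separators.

Start: bits=0000000000000
After insert 'eel': sets bits 0 1 -> bits=1100000000000
After insert 'koi': sets bits 2 12 -> bits=1110000000001
After insert 'rat': sets bits 2 3 -> bits=1111000000001
After insert 'hen': sets bits 0 8 -> bits=1111000010001
After insert 'dog': sets bits 1 10 -> bits=1111000010101
After insert 'elk': sets bits 6 7 -> bits=1111001110101
After insert 'bee': sets bits 6 8 -> bits=1111001110101

Answer: 1111001110101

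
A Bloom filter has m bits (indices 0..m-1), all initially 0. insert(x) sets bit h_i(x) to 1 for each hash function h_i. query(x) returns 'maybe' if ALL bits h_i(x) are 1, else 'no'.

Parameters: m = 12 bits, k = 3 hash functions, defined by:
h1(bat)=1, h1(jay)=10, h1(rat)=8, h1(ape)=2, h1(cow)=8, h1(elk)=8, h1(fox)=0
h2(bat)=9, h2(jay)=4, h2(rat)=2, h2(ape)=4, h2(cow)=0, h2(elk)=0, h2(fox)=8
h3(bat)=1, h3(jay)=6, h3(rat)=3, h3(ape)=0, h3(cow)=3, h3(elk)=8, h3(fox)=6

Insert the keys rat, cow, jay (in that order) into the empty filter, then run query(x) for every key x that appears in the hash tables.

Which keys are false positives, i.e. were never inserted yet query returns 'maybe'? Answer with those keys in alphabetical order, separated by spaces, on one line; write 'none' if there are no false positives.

Answer: ape elk fox

Derivation:
Start: bits=000000000000
After insert 'rat': sets bits 2 3 8 -> bits=001100001000
After insert 'cow': sets bits 0 3 8 -> bits=101100001000
After insert 'jay': sets bits 4 6 10 -> bits=101110101010
Not inserted: ape bat elk fox — query each against bits=101110101010:
query ape: checks bit0=1, bit2=1, bit4=1 (all 1) -> maybe => FALSE POSITIVE
query bat: checks bit1=0, bit9=0 (has a 0) -> no => not a false positive
query elk: checks bit0=1, bit8=1 (all 1) -> maybe => FALSE POSITIVE
query fox: checks bit0=1, bit6=1, bit8=1 (all 1) -> maybe => FALSE POSITIVE
False positives (alphabetical): ape elk fox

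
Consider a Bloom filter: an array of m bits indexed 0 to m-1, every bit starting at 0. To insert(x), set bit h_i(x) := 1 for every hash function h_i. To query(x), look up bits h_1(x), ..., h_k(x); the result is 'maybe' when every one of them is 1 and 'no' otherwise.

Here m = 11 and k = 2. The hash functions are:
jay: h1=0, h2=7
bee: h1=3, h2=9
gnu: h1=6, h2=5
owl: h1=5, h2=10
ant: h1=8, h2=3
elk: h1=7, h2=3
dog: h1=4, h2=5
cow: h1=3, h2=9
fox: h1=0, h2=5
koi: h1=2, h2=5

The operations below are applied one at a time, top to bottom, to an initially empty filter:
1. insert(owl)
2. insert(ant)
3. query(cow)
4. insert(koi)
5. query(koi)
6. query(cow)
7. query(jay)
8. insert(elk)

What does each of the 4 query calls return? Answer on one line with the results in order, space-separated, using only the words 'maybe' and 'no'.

Answer: no maybe no no

Derivation:
Start: bits=00000000000
Op 1: insert owl -> sets bits 5 10 -> bits=00000100001
Op 2: insert ant -> sets bits 3 8 -> bits=00010100101
Op 3: query cow -> checks bit3=1, bit9=0 (has a 0) -> no
Op 4: insert koi -> sets bits 2 5 -> bits=00110100101
Op 5: query koi -> checks bit2=1, bit5=1 (all 1) -> maybe
Op 6: query cow -> checks bit3=1, bit9=0 (has a 0) -> no
Op 7: query jay -> checks bit0=0, bit7=0 (has a 0) -> no
Op 8: insert elk -> sets bits 3 7 -> bits=00110101101
Query results in order: no maybe no no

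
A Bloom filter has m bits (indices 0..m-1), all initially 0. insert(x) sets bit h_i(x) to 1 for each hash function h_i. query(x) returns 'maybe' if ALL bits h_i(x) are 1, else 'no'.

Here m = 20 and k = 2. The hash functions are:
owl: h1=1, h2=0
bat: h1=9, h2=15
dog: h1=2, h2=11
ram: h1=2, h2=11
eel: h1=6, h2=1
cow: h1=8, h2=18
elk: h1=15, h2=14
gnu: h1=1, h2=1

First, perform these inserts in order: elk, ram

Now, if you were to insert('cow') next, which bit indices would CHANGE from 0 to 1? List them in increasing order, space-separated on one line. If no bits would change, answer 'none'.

Answer: 8 18

Derivation:
Start: bits=00000000000000000000
After insert 'elk': sets bits 14 15 -> bits=00000000000000110000
After insert 'ram': sets bits 2 11 -> bits=00100000000100110000
insert 'cow' would touch bits 8 18; currently bit8=0, bit18=0
Bits that are 0 among those (would change 0->1): 8 18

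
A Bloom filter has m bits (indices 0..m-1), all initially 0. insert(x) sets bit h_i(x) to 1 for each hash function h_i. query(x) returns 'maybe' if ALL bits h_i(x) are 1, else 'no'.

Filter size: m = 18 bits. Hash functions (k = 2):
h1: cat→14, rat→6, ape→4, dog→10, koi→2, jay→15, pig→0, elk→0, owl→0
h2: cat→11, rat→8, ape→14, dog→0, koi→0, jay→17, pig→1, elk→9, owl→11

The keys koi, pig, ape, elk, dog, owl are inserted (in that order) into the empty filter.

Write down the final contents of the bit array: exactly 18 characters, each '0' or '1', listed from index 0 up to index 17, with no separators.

Answer: 111010000111001000

Derivation:
Start: bits=000000000000000000
After insert 'koi': sets bits 0 2 -> bits=101000000000000000
After insert 'pig': sets bits 0 1 -> bits=111000000000000000
After insert 'ape': sets bits 4 14 -> bits=111010000000001000
After insert 'elk': sets bits 0 9 -> bits=111010000100001000
After insert 'dog': sets bits 0 10 -> bits=111010000110001000
After insert 'owl': sets bits 0 11 -> bits=111010000111001000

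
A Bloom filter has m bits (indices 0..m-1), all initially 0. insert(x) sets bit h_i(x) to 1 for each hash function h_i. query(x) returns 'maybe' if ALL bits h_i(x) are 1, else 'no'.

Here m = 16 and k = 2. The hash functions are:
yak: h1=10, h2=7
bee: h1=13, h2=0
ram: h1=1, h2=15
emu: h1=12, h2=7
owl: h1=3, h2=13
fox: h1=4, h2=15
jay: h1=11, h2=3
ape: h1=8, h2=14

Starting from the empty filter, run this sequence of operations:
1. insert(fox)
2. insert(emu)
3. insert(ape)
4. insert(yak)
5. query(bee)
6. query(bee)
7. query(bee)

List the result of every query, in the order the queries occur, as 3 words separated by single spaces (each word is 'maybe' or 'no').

Start: bits=0000000000000000
Op 1: insert fox -> sets bits 4 15 -> bits=0000100000000001
Op 2: insert emu -> sets bits 7 12 -> bits=0000100100001001
Op 3: insert ape -> sets bits 8 14 -> bits=0000100110001011
Op 4: insert yak -> sets bits 7 10 -> bits=0000100110101011
Op 5: query bee -> checks bit0=0, bit13=0 (has a 0) -> no
Op 6: query bee -> checks bit0=0, bit13=0 (has a 0) -> no
Op 7: query bee -> checks bit0=0, bit13=0 (has a 0) -> no
Query results in order: no no no

Answer: no no no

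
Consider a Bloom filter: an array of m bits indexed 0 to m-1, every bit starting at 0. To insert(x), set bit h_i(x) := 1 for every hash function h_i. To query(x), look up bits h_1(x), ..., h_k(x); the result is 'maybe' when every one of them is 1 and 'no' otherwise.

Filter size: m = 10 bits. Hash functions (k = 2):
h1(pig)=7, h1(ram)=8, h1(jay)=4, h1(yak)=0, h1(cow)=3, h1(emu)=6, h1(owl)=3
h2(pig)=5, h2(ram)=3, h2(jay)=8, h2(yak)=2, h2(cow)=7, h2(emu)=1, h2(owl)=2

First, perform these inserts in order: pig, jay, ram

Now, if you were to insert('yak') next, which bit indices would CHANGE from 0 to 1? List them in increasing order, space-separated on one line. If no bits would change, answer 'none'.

Answer: 0 2

Derivation:
Start: bits=0000000000
After insert 'pig': sets bits 5 7 -> bits=0000010100
After insert 'jay': sets bits 4 8 -> bits=0000110110
After insert 'ram': sets bits 3 8 -> bits=0001110110
insert 'yak' would touch bits 0 2; currently bit0=0, bit2=0
Bits that are 0 among those (would change 0->1): 0 2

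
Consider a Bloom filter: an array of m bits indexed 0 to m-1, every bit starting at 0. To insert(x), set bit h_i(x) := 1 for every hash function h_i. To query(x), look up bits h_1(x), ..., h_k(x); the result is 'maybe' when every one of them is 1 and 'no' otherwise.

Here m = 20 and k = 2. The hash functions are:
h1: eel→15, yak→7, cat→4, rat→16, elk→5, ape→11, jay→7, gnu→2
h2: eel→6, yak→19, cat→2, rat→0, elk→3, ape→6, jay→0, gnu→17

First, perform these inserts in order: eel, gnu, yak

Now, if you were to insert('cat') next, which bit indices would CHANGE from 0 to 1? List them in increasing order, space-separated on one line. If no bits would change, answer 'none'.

Start: bits=00000000000000000000
After insert 'eel': sets bits 6 15 -> bits=00000010000000010000
After insert 'gnu': sets bits 2 17 -> bits=00100010000000010100
After insert 'yak': sets bits 7 19 -> bits=00100011000000010101
insert 'cat' would touch bits 2 4; currently bit2=1, bit4=0
Bits that are 0 among those (would change 0->1): 4

Answer: 4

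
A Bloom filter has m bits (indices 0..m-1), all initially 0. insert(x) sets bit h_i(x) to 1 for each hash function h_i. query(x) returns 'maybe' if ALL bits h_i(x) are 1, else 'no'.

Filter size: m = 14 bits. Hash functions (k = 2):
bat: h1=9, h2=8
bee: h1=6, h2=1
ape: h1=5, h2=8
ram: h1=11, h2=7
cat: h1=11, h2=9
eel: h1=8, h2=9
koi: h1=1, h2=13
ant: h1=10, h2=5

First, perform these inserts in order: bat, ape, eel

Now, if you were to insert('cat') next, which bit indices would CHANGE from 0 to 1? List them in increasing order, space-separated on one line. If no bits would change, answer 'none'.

Start: bits=00000000000000
After insert 'bat': sets bits 8 9 -> bits=00000000110000
After insert 'ape': sets bits 5 8 -> bits=00000100110000
After insert 'eel': sets bits 8 9 -> bits=00000100110000
insert 'cat' would touch bits 9 11; currently bit9=1, bit11=0
Bits that are 0 among those (would change 0->1): 11

Answer: 11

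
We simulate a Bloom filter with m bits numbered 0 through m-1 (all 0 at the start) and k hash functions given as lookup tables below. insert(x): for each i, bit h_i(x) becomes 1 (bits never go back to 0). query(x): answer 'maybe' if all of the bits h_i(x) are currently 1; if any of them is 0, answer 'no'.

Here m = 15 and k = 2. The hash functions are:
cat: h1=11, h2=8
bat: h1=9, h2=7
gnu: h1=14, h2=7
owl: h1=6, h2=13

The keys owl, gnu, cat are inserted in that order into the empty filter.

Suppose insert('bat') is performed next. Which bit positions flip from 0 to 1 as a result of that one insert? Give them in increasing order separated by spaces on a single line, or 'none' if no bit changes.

Answer: 9

Derivation:
Start: bits=000000000000000
After insert 'owl': sets bits 6 13 -> bits=000000100000010
After insert 'gnu': sets bits 7 14 -> bits=000000110000011
After insert 'cat': sets bits 8 11 -> bits=000000111001011
insert 'bat' would touch bits 7 9; currently bit7=1, bit9=0
Bits that are 0 among those (would change 0->1): 9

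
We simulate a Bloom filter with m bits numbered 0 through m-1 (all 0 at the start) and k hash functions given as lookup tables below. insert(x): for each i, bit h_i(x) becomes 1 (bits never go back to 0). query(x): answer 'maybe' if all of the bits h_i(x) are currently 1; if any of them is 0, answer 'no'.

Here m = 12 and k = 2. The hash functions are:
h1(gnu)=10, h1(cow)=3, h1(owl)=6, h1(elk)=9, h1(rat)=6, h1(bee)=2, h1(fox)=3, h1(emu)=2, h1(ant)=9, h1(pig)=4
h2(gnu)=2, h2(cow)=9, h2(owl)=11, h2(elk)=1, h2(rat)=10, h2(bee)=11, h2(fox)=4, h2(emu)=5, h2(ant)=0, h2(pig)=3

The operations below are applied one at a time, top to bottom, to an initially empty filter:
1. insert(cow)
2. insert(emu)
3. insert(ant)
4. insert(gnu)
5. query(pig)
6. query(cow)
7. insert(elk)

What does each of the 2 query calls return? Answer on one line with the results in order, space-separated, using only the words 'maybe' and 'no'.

Answer: no maybe

Derivation:
Start: bits=000000000000
Op 1: insert cow -> sets bits 3 9 -> bits=000100000100
Op 2: insert emu -> sets bits 2 5 -> bits=001101000100
Op 3: insert ant -> sets bits 0 9 -> bits=101101000100
Op 4: insert gnu -> sets bits 2 10 -> bits=101101000110
Op 5: query pig -> checks bit3=1, bit4=0 (has a 0) -> no
Op 6: query cow -> checks bit3=1, bit9=1 (all 1) -> maybe
Op 7: insert elk -> sets bits 1 9 -> bits=111101000110
Query results in order: no maybe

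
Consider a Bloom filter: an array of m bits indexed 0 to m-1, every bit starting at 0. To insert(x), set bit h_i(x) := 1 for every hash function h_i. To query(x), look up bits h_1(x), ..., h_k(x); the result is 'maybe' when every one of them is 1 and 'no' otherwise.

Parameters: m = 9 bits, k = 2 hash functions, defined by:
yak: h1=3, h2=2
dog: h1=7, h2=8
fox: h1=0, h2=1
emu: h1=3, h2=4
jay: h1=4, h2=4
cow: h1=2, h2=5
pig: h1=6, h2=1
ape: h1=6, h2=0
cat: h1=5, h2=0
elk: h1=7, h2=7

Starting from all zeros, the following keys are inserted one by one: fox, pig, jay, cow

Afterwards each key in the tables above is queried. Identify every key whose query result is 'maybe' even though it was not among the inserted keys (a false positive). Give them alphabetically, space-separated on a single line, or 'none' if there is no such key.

Start: bits=000000000
After insert 'fox': sets bits 0 1 -> bits=110000000
After insert 'pig': sets bits 1 6 -> bits=110000100
After insert 'jay': sets bits 4 -> bits=110010100
After insert 'cow': sets bits 2 5 -> bits=111011100
Not inserted: ape cat dog elk emu yak — query each against bits=111011100:
query ape: checks bit0=1, bit6=1 (all 1) -> maybe => FALSE POSITIVE
query cat: checks bit0=1, bit5=1 (all 1) -> maybe => FALSE POSITIVE
query dog: checks bit7=0, bit8=0 (has a 0) -> no => not a false positive
query elk: checks bit7=0 (has a 0) -> no => not a false positive
query emu: checks bit3=0, bit4=1 (has a 0) -> no => not a false positive
query yak: checks bit2=1, bit3=0 (has a 0) -> no => not a false positive
False positives (alphabetical): ape cat

Answer: ape cat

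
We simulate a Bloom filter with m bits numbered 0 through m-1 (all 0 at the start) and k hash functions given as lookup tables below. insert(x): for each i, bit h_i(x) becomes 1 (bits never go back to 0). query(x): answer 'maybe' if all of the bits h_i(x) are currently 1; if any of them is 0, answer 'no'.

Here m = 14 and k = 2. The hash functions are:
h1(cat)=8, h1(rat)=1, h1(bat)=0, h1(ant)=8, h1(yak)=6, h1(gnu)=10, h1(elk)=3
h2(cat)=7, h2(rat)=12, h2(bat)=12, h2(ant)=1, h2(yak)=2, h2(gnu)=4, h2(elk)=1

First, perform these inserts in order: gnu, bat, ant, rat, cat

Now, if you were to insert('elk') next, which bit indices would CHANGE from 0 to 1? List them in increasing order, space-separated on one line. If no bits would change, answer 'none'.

Answer: 3

Derivation:
Start: bits=00000000000000
After insert 'gnu': sets bits 4 10 -> bits=00001000001000
After insert 'bat': sets bits 0 12 -> bits=10001000001010
After insert 'ant': sets bits 1 8 -> bits=11001000101010
After insert 'rat': sets bits 1 12 -> bits=11001000101010
After insert 'cat': sets bits 7 8 -> bits=11001001101010
insert 'elk' would touch bits 1 3; currently bit1=1, bit3=0
Bits that are 0 among those (would change 0->1): 3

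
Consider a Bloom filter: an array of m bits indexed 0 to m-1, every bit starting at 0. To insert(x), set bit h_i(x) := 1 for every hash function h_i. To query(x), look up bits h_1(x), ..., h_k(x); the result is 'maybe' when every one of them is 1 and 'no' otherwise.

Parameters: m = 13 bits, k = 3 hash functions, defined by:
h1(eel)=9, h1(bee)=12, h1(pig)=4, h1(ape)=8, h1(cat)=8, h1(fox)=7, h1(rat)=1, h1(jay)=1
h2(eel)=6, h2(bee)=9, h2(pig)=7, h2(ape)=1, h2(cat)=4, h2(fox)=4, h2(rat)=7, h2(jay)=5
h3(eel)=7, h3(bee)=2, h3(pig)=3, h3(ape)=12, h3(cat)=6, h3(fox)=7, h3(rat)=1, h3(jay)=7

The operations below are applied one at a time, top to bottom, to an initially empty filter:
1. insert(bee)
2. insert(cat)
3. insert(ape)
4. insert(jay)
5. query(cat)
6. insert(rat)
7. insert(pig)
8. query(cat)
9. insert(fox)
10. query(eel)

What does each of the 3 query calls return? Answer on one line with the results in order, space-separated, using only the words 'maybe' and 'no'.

Start: bits=0000000000000
Op 1: insert bee -> sets bits 2 9 12 -> bits=0010000001001
Op 2: insert cat -> sets bits 4 6 8 -> bits=0010101011001
Op 3: insert ape -> sets bits 1 8 12 -> bits=0110101011001
Op 4: insert jay -> sets bits 1 5 7 -> bits=0110111111001
Op 5: query cat -> checks bit4=1, bit6=1, bit8=1 (all 1) -> maybe
Op 6: insert rat -> sets bits 1 7 -> bits=0110111111001
Op 7: insert pig -> sets bits 3 4 7 -> bits=0111111111001
Op 8: query cat -> checks bit4=1, bit6=1, bit8=1 (all 1) -> maybe
Op 9: insert fox -> sets bits 4 7 -> bits=0111111111001
Op 10: query eel -> checks bit6=1, bit7=1, bit9=1 (all 1) -> maybe
Query results in order: maybe maybe maybe

Answer: maybe maybe maybe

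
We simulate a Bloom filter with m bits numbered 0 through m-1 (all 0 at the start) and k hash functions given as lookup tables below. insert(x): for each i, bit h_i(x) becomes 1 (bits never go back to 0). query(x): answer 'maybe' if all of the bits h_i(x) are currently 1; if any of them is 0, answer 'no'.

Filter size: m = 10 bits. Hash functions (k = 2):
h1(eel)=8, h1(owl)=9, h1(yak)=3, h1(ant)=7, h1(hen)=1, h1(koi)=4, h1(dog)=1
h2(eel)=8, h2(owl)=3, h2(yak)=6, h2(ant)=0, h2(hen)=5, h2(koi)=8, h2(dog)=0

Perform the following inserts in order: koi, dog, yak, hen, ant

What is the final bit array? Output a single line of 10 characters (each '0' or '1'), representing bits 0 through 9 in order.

Start: bits=0000000000
After insert 'koi': sets bits 4 8 -> bits=0000100010
After insert 'dog': sets bits 0 1 -> bits=1100100010
After insert 'yak': sets bits 3 6 -> bits=1101101010
After insert 'hen': sets bits 1 5 -> bits=1101111010
After insert 'ant': sets bits 0 7 -> bits=1101111110

Answer: 1101111110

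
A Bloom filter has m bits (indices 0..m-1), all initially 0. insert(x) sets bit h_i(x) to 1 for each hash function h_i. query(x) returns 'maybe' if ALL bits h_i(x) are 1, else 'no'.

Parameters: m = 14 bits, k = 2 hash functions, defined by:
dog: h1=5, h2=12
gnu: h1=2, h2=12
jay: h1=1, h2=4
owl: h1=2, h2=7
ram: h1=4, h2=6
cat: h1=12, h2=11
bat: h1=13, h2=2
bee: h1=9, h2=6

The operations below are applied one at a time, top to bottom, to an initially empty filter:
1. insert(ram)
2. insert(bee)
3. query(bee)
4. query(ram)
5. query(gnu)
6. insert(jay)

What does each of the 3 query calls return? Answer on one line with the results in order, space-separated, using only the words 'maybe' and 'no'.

Answer: maybe maybe no

Derivation:
Start: bits=00000000000000
Op 1: insert ram -> sets bits 4 6 -> bits=00001010000000
Op 2: insert bee -> sets bits 6 9 -> bits=00001010010000
Op 3: query bee -> checks bit6=1, bit9=1 (all 1) -> maybe
Op 4: query ram -> checks bit4=1, bit6=1 (all 1) -> maybe
Op 5: query gnu -> checks bit2=0, bit12=0 (has a 0) -> no
Op 6: insert jay -> sets bits 1 4 -> bits=01001010010000
Query results in order: maybe maybe no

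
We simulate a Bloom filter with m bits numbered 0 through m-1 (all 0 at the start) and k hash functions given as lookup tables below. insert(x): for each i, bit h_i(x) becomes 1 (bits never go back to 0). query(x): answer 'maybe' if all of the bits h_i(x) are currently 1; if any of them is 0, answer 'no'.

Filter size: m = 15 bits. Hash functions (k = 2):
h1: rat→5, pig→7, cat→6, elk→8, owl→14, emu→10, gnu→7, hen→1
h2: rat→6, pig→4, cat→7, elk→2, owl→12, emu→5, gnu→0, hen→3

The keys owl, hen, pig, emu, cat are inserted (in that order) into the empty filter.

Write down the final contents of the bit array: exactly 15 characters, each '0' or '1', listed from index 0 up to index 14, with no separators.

Start: bits=000000000000000
After insert 'owl': sets bits 12 14 -> bits=000000000000101
After insert 'hen': sets bits 1 3 -> bits=010100000000101
After insert 'pig': sets bits 4 7 -> bits=010110010000101
After insert 'emu': sets bits 5 10 -> bits=010111010010101
After insert 'cat': sets bits 6 7 -> bits=010111110010101

Answer: 010111110010101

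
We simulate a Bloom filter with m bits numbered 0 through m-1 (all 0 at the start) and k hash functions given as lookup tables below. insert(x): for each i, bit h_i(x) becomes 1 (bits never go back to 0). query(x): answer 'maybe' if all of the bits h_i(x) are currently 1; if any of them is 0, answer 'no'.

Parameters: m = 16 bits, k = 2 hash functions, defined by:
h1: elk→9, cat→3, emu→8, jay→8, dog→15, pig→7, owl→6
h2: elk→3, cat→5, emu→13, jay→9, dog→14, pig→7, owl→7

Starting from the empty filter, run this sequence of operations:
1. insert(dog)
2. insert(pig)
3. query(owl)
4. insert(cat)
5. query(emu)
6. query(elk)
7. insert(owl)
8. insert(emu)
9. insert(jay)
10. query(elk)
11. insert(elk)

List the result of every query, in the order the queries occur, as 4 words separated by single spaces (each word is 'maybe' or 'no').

Answer: no no no maybe

Derivation:
Start: bits=0000000000000000
Op 1: insert dog -> sets bits 14 15 -> bits=0000000000000011
Op 2: insert pig -> sets bits 7 -> bits=0000000100000011
Op 3: query owl -> checks bit6=0, bit7=1 (has a 0) -> no
Op 4: insert cat -> sets bits 3 5 -> bits=0001010100000011
Op 5: query emu -> checks bit8=0, bit13=0 (has a 0) -> no
Op 6: query elk -> checks bit3=1, bit9=0 (has a 0) -> no
Op 7: insert owl -> sets bits 6 7 -> bits=0001011100000011
Op 8: insert emu -> sets bits 8 13 -> bits=0001011110000111
Op 9: insert jay -> sets bits 8 9 -> bits=0001011111000111
Op 10: query elk -> checks bit3=1, bit9=1 (all 1) -> maybe
Op 11: insert elk -> sets bits 3 9 -> bits=0001011111000111
Query results in order: no no no maybe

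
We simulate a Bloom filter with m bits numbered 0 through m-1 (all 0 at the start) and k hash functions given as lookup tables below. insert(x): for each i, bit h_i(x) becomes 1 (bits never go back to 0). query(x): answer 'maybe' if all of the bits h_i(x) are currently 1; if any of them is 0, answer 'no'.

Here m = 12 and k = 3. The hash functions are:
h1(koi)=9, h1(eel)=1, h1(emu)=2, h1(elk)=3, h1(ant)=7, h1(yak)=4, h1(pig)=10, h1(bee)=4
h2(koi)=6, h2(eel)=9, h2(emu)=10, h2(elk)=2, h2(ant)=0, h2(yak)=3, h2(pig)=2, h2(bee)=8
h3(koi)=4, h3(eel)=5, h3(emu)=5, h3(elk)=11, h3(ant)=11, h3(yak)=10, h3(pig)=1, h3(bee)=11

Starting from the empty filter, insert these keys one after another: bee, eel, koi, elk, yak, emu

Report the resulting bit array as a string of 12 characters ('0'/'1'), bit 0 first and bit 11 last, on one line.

Start: bits=000000000000
After insert 'bee': sets bits 4 8 11 -> bits=000010001001
After insert 'eel': sets bits 1 5 9 -> bits=010011001101
After insert 'koi': sets bits 4 6 9 -> bits=010011101101
After insert 'elk': sets bits 2 3 11 -> bits=011111101101
After insert 'yak': sets bits 3 4 10 -> bits=011111101111
After insert 'emu': sets bits 2 5 10 -> bits=011111101111

Answer: 011111101111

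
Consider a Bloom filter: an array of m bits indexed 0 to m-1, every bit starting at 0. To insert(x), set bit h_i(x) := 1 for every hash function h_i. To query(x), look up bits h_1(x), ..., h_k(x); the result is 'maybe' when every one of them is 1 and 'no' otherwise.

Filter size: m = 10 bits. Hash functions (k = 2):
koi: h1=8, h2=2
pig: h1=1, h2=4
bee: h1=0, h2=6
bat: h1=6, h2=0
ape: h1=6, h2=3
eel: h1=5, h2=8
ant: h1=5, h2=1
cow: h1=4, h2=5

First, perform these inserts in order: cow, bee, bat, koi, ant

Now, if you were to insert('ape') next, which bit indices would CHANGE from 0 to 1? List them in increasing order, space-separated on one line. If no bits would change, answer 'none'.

Start: bits=0000000000
After insert 'cow': sets bits 4 5 -> bits=0000110000
After insert 'bee': sets bits 0 6 -> bits=1000111000
After insert 'bat': sets bits 0 6 -> bits=1000111000
After insert 'koi': sets bits 2 8 -> bits=1010111010
After insert 'ant': sets bits 1 5 -> bits=1110111010
insert 'ape' would touch bits 3 6; currently bit3=0, bit6=1
Bits that are 0 among those (would change 0->1): 3

Answer: 3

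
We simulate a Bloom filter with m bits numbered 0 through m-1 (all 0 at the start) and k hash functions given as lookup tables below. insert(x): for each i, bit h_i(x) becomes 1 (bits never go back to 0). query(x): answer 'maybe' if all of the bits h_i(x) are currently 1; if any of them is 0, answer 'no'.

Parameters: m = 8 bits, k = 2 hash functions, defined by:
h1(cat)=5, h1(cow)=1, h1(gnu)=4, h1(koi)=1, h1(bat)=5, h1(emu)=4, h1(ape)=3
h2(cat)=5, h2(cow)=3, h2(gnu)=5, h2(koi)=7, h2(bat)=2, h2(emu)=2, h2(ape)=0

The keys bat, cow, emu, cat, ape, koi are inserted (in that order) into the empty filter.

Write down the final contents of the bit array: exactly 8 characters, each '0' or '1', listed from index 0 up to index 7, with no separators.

Start: bits=00000000
After insert 'bat': sets bits 2 5 -> bits=00100100
After insert 'cow': sets bits 1 3 -> bits=01110100
After insert 'emu': sets bits 2 4 -> bits=01111100
After insert 'cat': sets bits 5 -> bits=01111100
After insert 'ape': sets bits 0 3 -> bits=11111100
After insert 'koi': sets bits 1 7 -> bits=11111101

Answer: 11111101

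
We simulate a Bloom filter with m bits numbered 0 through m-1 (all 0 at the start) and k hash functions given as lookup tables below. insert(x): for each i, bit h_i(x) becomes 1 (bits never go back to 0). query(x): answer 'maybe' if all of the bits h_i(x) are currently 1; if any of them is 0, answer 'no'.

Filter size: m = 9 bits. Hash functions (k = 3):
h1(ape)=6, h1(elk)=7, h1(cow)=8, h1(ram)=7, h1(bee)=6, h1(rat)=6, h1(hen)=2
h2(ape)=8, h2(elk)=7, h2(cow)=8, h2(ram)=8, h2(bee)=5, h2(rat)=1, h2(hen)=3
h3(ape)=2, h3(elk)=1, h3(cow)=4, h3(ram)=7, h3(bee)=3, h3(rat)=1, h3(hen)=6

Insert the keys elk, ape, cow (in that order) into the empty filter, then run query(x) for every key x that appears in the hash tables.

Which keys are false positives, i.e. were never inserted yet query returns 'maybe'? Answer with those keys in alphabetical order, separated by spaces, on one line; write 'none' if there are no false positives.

Start: bits=000000000
After insert 'elk': sets bits 1 7 -> bits=010000010
After insert 'ape': sets bits 2 6 8 -> bits=011000111
After insert 'cow': sets bits 4 8 -> bits=011010111
Not inserted: bee hen ram rat — query each against bits=011010111:
query bee: checks bit3=0, bit5=0, bit6=1 (has a 0) -> no => not a false positive
query hen: checks bit2=1, bit3=0, bit6=1 (has a 0) -> no => not a false positive
query ram: checks bit7=1, bit8=1 (all 1) -> maybe => FALSE POSITIVE
query rat: checks bit1=1, bit6=1 (all 1) -> maybe => FALSE POSITIVE
False positives (alphabetical): ram rat

Answer: ram rat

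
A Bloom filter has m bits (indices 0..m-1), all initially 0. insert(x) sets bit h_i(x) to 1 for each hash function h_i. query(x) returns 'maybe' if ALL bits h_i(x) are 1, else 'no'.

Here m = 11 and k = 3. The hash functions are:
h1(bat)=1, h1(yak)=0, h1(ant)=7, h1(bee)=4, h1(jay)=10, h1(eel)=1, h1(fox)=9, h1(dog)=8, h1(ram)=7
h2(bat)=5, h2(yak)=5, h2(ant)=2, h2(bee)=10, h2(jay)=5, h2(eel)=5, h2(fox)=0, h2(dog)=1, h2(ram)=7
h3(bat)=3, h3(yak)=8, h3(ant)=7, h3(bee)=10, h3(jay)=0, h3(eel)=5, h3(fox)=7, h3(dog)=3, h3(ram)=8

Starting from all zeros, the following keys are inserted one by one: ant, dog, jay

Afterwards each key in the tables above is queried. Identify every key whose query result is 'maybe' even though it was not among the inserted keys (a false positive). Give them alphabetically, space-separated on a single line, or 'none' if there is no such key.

Start: bits=00000000000
After insert 'ant': sets bits 2 7 -> bits=00100001000
After insert 'dog': sets bits 1 3 8 -> bits=01110001100
After insert 'jay': sets bits 0 5 10 -> bits=11110101101
Not inserted: bat bee eel fox ram yak — query each against bits=11110101101:
query bat: checks bit1=1, bit3=1, bit5=1 (all 1) -> maybe => FALSE POSITIVE
query bee: checks bit4=0, bit10=1 (has a 0) -> no => not a false positive
query eel: checks bit1=1, bit5=1 (all 1) -> maybe => FALSE POSITIVE
query fox: checks bit0=1, bit7=1, bit9=0 (has a 0) -> no => not a false positive
query ram: checks bit7=1, bit8=1 (all 1) -> maybe => FALSE POSITIVE
query yak: checks bit0=1, bit5=1, bit8=1 (all 1) -> maybe => FALSE POSITIVE
False positives (alphabetical): bat eel ram yak

Answer: bat eel ram yak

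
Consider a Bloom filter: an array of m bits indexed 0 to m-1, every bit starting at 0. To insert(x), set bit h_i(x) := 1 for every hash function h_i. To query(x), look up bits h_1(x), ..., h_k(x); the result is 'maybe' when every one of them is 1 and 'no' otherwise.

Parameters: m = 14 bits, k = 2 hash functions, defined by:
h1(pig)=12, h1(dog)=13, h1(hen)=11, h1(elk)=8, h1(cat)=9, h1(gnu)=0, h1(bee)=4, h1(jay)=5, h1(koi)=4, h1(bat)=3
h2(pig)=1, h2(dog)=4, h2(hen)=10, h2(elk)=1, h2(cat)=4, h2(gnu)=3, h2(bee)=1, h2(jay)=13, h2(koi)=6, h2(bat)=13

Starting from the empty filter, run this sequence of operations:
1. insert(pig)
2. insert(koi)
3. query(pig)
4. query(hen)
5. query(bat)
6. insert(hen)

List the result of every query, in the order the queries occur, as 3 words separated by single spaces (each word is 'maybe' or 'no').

Answer: maybe no no

Derivation:
Start: bits=00000000000000
Op 1: insert pig -> sets bits 1 12 -> bits=01000000000010
Op 2: insert koi -> sets bits 4 6 -> bits=01001010000010
Op 3: query pig -> checks bit1=1, bit12=1 (all 1) -> maybe
Op 4: query hen -> checks bit10=0, bit11=0 (has a 0) -> no
Op 5: query bat -> checks bit3=0, bit13=0 (has a 0) -> no
Op 6: insert hen -> sets bits 10 11 -> bits=01001010001110
Query results in order: maybe no no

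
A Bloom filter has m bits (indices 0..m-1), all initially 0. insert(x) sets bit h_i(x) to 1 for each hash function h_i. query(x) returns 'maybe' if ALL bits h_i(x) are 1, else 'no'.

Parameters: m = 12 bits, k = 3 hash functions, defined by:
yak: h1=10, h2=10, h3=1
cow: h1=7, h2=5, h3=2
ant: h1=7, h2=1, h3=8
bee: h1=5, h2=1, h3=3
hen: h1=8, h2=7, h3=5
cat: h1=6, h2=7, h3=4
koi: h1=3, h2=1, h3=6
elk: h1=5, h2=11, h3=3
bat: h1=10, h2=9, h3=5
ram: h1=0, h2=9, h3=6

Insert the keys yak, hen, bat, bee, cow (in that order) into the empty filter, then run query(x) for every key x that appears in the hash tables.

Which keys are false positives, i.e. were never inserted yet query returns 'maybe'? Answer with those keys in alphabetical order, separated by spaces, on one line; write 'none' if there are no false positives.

Answer: ant

Derivation:
Start: bits=000000000000
After insert 'yak': sets bits 1 10 -> bits=010000000010
After insert 'hen': sets bits 5 7 8 -> bits=010001011010
After insert 'bat': sets bits 5 9 10 -> bits=010001011110
After insert 'bee': sets bits 1 3 5 -> bits=010101011110
After insert 'cow': sets bits 2 5 7 -> bits=011101011110
Not inserted: ant cat elk koi ram — query each against bits=011101011110:
query ant: checks bit1=1, bit7=1, bit8=1 (all 1) -> maybe => FALSE POSITIVE
query cat: checks bit4=0, bit6=0, bit7=1 (has a 0) -> no => not a false positive
query elk: checks bit3=1, bit5=1, bit11=0 (has a 0) -> no => not a false positive
query koi: checks bit1=1, bit3=1, bit6=0 (has a 0) -> no => not a false positive
query ram: checks bit0=0, bit6=0, bit9=1 (has a 0) -> no => not a false positive
False positives (alphabetical): ant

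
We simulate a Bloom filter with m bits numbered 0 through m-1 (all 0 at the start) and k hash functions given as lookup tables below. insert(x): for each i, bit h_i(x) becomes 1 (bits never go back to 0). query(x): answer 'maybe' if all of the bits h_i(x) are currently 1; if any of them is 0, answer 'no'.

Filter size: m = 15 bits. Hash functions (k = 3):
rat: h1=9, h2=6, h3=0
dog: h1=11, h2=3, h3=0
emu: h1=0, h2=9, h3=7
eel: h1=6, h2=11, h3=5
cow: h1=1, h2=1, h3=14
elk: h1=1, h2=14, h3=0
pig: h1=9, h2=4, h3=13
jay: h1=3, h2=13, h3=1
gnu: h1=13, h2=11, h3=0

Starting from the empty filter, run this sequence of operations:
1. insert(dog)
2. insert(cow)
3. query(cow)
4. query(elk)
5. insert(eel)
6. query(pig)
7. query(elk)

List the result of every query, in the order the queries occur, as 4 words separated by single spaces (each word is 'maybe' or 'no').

Start: bits=000000000000000
Op 1: insert dog -> sets bits 0 3 11 -> bits=100100000001000
Op 2: insert cow -> sets bits 1 14 -> bits=110100000001001
Op 3: query cow -> checks bit1=1, bit14=1 (all 1) -> maybe
Op 4: query elk -> checks bit0=1, bit1=1, bit14=1 (all 1) -> maybe
Op 5: insert eel -> sets bits 5 6 11 -> bits=110101100001001
Op 6: query pig -> checks bit4=0, bit9=0, bit13=0 (has a 0) -> no
Op 7: query elk -> checks bit0=1, bit1=1, bit14=1 (all 1) -> maybe
Query results in order: maybe maybe no maybe

Answer: maybe maybe no maybe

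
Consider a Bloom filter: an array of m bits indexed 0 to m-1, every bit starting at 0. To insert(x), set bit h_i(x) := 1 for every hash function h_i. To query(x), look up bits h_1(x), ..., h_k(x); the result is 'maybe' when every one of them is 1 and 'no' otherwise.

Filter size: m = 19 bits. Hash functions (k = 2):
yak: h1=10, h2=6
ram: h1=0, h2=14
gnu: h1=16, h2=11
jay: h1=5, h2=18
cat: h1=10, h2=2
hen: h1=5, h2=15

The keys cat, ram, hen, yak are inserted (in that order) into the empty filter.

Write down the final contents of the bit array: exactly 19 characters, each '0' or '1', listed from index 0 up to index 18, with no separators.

Start: bits=0000000000000000000
After insert 'cat': sets bits 2 10 -> bits=0010000000100000000
After insert 'ram': sets bits 0 14 -> bits=1010000000100010000
After insert 'hen': sets bits 5 15 -> bits=1010010000100011000
After insert 'yak': sets bits 6 10 -> bits=1010011000100011000

Answer: 1010011000100011000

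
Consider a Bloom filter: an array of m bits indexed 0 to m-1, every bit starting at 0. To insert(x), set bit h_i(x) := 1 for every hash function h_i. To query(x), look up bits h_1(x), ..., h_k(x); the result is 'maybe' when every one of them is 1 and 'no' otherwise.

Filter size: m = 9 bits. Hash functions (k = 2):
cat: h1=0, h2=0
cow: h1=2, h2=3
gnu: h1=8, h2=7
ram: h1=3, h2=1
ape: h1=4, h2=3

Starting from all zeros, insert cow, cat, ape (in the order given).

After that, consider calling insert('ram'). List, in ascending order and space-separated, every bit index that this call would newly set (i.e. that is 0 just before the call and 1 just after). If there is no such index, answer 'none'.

Start: bits=000000000
After insert 'cow': sets bits 2 3 -> bits=001100000
After insert 'cat': sets bits 0 -> bits=101100000
After insert 'ape': sets bits 3 4 -> bits=101110000
insert 'ram' would touch bits 1 3; currently bit1=0, bit3=1
Bits that are 0 among those (would change 0->1): 1

Answer: 1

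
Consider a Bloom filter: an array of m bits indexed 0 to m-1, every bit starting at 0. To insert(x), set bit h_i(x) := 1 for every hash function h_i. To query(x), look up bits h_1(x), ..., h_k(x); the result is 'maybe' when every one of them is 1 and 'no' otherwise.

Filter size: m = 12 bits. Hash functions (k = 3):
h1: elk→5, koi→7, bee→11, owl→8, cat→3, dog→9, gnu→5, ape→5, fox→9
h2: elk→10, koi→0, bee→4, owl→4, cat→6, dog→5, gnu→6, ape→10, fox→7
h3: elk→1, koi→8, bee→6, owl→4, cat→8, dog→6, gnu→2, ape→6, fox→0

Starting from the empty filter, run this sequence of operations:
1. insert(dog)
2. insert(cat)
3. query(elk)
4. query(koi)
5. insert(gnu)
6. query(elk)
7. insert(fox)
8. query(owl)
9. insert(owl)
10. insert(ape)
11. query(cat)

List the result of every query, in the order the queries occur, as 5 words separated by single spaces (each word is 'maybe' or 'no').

Start: bits=000000000000
Op 1: insert dog -> sets bits 5 6 9 -> bits=000001100100
Op 2: insert cat -> sets bits 3 6 8 -> bits=000101101100
Op 3: query elk -> checks bit1=0, bit5=1, bit10=0 (has a 0) -> no
Op 4: query koi -> checks bit0=0, bit7=0, bit8=1 (has a 0) -> no
Op 5: insert gnu -> sets bits 2 5 6 -> bits=001101101100
Op 6: query elk -> checks bit1=0, bit5=1, bit10=0 (has a 0) -> no
Op 7: insert fox -> sets bits 0 7 9 -> bits=101101111100
Op 8: query owl -> checks bit4=0, bit8=1 (has a 0) -> no
Op 9: insert owl -> sets bits 4 8 -> bits=101111111100
Op 10: insert ape -> sets bits 5 6 10 -> bits=101111111110
Op 11: query cat -> checks bit3=1, bit6=1, bit8=1 (all 1) -> maybe
Query results in order: no no no no maybe

Answer: no no no no maybe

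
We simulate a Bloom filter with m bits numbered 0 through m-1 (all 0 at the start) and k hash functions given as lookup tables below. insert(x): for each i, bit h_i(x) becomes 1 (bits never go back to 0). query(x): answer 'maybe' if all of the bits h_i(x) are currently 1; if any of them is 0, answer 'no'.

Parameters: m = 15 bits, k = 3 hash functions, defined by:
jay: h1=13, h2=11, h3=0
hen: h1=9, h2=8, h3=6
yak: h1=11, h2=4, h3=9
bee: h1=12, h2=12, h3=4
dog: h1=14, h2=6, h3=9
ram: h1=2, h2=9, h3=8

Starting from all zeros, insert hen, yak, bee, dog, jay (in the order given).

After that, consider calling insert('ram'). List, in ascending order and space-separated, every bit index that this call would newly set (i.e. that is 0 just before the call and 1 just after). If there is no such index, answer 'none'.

Answer: 2

Derivation:
Start: bits=000000000000000
After insert 'hen': sets bits 6 8 9 -> bits=000000101100000
After insert 'yak': sets bits 4 9 11 -> bits=000010101101000
After insert 'bee': sets bits 4 12 -> bits=000010101101100
After insert 'dog': sets bits 6 9 14 -> bits=000010101101101
After insert 'jay': sets bits 0 11 13 -> bits=100010101101111
insert 'ram' would touch bits 2 8 9; currently bit2=0, bit8=1, bit9=1
Bits that are 0 among those (would change 0->1): 2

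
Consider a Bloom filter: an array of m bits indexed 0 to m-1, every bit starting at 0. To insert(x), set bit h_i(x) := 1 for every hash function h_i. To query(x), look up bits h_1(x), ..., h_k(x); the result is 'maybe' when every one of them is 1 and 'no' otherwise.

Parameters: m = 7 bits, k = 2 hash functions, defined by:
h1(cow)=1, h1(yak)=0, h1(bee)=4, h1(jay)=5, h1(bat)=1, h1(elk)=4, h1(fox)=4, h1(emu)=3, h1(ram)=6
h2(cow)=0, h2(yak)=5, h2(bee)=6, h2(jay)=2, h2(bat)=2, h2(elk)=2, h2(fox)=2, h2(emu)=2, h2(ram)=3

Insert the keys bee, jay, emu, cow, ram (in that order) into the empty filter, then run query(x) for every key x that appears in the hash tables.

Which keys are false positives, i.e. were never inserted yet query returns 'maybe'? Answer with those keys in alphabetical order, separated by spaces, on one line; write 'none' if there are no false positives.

Start: bits=0000000
After insert 'bee': sets bits 4 6 -> bits=0000101
After insert 'jay': sets bits 2 5 -> bits=0010111
After insert 'emu': sets bits 2 3 -> bits=0011111
After insert 'cow': sets bits 0 1 -> bits=1111111
After insert 'ram': sets bits 3 6 -> bits=1111111
Not inserted: bat elk fox yak — query each against bits=1111111:
query bat: checks bit1=1, bit2=1 (all 1) -> maybe => FALSE POSITIVE
query elk: checks bit2=1, bit4=1 (all 1) -> maybe => FALSE POSITIVE
query fox: checks bit2=1, bit4=1 (all 1) -> maybe => FALSE POSITIVE
query yak: checks bit0=1, bit5=1 (all 1) -> maybe => FALSE POSITIVE
False positives (alphabetical): bat elk fox yak

Answer: bat elk fox yak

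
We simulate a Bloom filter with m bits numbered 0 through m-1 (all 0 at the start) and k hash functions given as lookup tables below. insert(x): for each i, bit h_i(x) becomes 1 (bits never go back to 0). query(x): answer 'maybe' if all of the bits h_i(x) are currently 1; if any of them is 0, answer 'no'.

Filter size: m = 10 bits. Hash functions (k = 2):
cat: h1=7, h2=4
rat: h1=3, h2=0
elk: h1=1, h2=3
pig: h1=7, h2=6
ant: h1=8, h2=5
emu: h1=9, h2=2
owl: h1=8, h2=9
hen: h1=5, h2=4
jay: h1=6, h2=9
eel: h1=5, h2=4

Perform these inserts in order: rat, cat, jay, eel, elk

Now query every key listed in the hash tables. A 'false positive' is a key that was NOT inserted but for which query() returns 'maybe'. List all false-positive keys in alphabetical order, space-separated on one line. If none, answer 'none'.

Answer: hen pig

Derivation:
Start: bits=0000000000
After insert 'rat': sets bits 0 3 -> bits=1001000000
After insert 'cat': sets bits 4 7 -> bits=1001100100
After insert 'jay': sets bits 6 9 -> bits=1001101101
After insert 'eel': sets bits 4 5 -> bits=1001111101
After insert 'elk': sets bits 1 3 -> bits=1101111101
Not inserted: ant emu hen owl pig — query each against bits=1101111101:
query ant: checks bit5=1, bit8=0 (has a 0) -> no => not a false positive
query emu: checks bit2=0, bit9=1 (has a 0) -> no => not a false positive
query hen: checks bit4=1, bit5=1 (all 1) -> maybe => FALSE POSITIVE
query owl: checks bit8=0, bit9=1 (has a 0) -> no => not a false positive
query pig: checks bit6=1, bit7=1 (all 1) -> maybe => FALSE POSITIVE
False positives (alphabetical): hen pig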